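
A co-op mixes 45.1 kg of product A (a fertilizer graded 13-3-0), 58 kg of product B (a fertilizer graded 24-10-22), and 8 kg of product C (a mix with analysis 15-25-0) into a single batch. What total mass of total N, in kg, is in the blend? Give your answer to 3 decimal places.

20.983 kg N

N mass = 13%×45.1 + 24%×58 + 15%×8 = 20.983 kg.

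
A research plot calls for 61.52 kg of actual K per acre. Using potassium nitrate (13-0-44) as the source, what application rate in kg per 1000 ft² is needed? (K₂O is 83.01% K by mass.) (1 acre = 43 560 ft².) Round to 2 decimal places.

3.87 kg of product per thousand sq ft

As K₂O: 61.52 / 0.8301 = 74.1116 kg per acre.
Product per acre = 74.1116 / 44% = 168.435 kg.
Convert to per 1000 ft²: 168.435 × 0.0229568 = 3.86674 kg.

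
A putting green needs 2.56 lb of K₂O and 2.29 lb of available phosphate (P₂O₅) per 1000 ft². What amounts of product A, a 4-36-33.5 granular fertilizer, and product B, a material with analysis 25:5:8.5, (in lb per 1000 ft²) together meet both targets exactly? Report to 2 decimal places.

With a, b = lb per 1000 ft² of product A and product B:
K₂O: 0.335·a + 0.085·b = 2.56
P₂O₅: 0.36·a + 0.05·b = 2.29
Eliminate b: (row1) − 0.085/0.05·(row2) → -0.277·a = -1.333, so a = 4.81227.
Then b = (2.29 − 0.36·4.81227) / 0.05 = 11.1516.

4.81 lb product A, 11.15 lb product B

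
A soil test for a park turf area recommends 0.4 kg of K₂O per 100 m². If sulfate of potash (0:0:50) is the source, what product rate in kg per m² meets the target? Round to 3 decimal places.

Product per 100 m² = 0.4 / 50% = 0.8 kg.
Convert to per m²: 0.8 × 0.01 = 0.008 kg.

0.008 kg of product per sq m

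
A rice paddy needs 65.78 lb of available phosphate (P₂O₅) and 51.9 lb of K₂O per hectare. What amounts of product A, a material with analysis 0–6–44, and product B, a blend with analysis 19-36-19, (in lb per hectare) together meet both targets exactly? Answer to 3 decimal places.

42.080 lb product A, 175.709 lb product B

Let a = lb of product A, b = lb of product B (per hectare).
P₂O₅: 0.06·a + 0.36·b = 65.78
K₂O: 0.44·a + 0.19·b = 51.9
From row1: a = (65.78 − 0.36·b) / 0.06.
Into row2: 0.44·(65.78 − 0.36·b)/0.06 + 0.19·b = 51.9 → b = 175.7088, a = 42.0803.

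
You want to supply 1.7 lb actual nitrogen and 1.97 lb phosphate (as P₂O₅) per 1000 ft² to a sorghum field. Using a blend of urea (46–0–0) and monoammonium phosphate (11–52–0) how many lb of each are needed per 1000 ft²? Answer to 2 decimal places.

2.79 lb urea, 3.79 lb monoammonium phosphate

With a, b = lb per 1000 ft² of urea and monoammonium phosphate:
N: 0.46·a + 0.11·b = 1.7
P₂O₅: 0·a + 0.52·b = 1.97
Solving simultaneously: a = 2.78972, b = 3.78846.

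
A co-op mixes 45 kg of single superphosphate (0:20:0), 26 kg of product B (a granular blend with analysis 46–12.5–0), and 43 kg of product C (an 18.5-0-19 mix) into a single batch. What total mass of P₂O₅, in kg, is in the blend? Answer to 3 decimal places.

P₂O₅ mass = 20%×45 + 12.5%×26 + 0%×43 = 12.25 kg.

12.250 kg P₂O₅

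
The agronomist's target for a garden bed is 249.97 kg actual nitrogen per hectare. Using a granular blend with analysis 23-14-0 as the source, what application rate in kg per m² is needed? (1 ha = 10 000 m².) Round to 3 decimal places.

0.109 kg of product per sq m

Product per hectare = 249.97 / 23% = 1086.83 kg.
Convert to per m²: 1086.83 × 0.0001 = 0.108683 kg.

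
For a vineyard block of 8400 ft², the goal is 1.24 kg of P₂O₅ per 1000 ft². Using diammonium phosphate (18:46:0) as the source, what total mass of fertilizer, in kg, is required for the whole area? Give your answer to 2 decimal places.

22.64 kg

Product per 1000 ft² = 1.24 / 46% = 2.69565 kg.
Total product = 2.69565 × 8400 / 1000 = 22.6435 kg.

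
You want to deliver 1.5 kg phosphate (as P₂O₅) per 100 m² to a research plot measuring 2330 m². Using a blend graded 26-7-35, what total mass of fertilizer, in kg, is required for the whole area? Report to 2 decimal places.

499.29 kg

Product per 100 m² = 1.5 / 7% = 21.4286 kg.
Total product = 21.4286 × 2330 / 100 = 499.286 kg.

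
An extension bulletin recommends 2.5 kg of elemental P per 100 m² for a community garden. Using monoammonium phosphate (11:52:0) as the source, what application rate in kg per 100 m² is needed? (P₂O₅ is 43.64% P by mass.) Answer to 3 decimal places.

11.017 kg of product per hundred sq m

As P₂O₅: 2.5 / 0.4364 = 5.72869 kg per 100 m².
Product per 100 m² = 5.72869 / 52% = 11.0167 kg.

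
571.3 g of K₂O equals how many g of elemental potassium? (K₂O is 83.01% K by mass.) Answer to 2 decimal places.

474.24 g K

K = 571.3 × 0.8301 = 474.236 g.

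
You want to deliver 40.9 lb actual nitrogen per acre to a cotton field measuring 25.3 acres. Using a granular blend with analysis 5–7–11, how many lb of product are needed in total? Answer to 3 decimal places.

20695.400 lb

Product per acre = 40.9 / 5% = 818 lb.
Total product = 818 × 25.3 = 20695.4 lb.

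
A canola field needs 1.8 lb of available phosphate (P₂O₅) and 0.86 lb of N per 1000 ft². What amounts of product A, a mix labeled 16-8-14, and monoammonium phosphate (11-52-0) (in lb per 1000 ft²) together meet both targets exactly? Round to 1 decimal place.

3.3 lb product A, 2.9 lb monoammonium phosphate

Let a = lb of product A, b = lb of monoammonium phosphate (per 1000 ft²).
P₂O₅: 0.08·a + 0.52·b = 1.8
N: 0.16·a + 0.11·b = 0.86
Solving simultaneously: a = 3.34946, b = 2.94624.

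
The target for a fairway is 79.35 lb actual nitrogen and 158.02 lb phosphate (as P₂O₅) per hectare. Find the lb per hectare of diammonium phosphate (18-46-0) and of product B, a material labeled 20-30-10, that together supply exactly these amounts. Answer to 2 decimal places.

205.24 lb diammonium phosphate, 212.04 lb product B

Let a = lb of diammonium phosphate, b = lb of product B (per hectare).
N: 0.18·a + 0.2·b = 79.35
P₂O₅: 0.46·a + 0.3·b = 158.02
Solving simultaneously: a = 205.237, b = 212.037.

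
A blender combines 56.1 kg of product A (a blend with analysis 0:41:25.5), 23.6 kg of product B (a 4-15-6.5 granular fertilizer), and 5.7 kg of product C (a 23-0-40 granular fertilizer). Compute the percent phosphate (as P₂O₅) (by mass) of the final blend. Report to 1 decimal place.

31.1% P₂O₅

Total mass = 56.1 + 23.6 + 5.7 = 85.4 kg.
P₂O₅ mass = 41%×56.1 + 15%×23.6 + 0%×5.7 = 26.541 kg.
% P₂O₅ = 26.541 / 85.4 = 31.0785%.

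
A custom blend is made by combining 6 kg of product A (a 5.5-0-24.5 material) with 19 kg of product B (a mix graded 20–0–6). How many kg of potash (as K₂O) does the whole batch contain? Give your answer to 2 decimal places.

K₂O mass = 24.5%×6 + 6%×19 = 2.61 kg.

2.61 kg K₂O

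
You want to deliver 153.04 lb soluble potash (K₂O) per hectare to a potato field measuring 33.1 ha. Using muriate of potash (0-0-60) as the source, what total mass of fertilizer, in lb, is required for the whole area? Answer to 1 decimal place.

8442.7 lb

Product per hectare = 153.04 / 60% = 255.067 lb.
Total product = 255.067 × 33.1 = 8442.71 lb.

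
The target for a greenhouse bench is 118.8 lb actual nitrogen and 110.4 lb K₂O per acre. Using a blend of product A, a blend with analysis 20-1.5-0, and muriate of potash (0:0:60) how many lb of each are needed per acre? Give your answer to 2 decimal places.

594.00 lb product A, 184.00 lb muriate of potash

Let a = lb of product A, b = lb of muriate of potash (per acre).
N: 0.2·a + 0·b = 118.8
K₂O: 0·a + 0.6·b = 110.4
Solving simultaneously: a = 594, b = 184.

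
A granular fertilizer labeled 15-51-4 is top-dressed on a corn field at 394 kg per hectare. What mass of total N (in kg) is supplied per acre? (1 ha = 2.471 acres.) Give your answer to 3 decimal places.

23.917 kg N per acre

nitrogen per hectare = 394 × 15% = 59.1 kg.
Convert to per acre: 59.1 × 0.404694 = 23.9174 kg.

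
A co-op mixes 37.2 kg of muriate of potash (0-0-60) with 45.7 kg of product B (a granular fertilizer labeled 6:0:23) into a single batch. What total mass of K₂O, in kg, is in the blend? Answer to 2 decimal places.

32.83 kg K₂O

K₂O mass = 60%×37.2 + 23%×45.7 = 32.831 kg.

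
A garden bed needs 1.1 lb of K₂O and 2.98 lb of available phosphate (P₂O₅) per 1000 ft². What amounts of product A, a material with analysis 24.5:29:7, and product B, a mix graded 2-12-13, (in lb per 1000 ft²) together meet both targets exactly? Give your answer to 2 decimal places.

Per-1000 ft² balance (a = product A, b = product B):
K₂O: 0.07·a + 0.13·b = 1.1
P₂O₅: 0.29·a + 0.12·b = 2.98
Eliminate a: (row1) − 0.07/0.29·(row2) → 0.101034·b = 0.38069, so b = 3.76792.
Back-substitute: a = (1.1 − 0.13·3.76792) / 0.07 = 8.71672.

8.72 lb product A, 3.77 lb product B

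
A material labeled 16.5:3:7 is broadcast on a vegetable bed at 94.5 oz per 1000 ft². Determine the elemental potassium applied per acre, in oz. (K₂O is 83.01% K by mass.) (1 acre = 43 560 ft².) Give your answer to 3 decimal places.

K₂O per 1000 ft² = 94.5 × 7% = 6.615 oz.
Elemental K = 6.615 × 0.8301 = 5.49111 oz per 1000 ft².
Convert to per acre: 5.49111 × 43.56 = 239.1928 oz.

239.193 oz K per acre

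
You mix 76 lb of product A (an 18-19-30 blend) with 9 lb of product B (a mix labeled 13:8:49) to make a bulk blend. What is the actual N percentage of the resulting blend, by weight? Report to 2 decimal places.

17.47% N

Total mass = 76 + 9 = 85 lb.
N mass = 18%×76 + 13%×9 = 14.85 lb.
% N = 14.85 / 85 = 17.4706%.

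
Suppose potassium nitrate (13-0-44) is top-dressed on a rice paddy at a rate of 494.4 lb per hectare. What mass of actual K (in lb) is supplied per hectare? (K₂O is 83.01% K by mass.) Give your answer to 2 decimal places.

K₂O per hectare = 494.4 × 44% = 217.536 lb.
Elemental K = 217.536 × 0.8301 = 180.577 lb per hectare.

180.58 lb K per hectare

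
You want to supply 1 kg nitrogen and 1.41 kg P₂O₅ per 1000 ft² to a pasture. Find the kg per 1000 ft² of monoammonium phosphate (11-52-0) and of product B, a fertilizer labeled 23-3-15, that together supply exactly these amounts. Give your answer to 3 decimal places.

2.531 kg monoammonium phosphate, 3.138 kg product B

Per-1000 ft² balance (a = monoammonium phosphate, b = product B):
N: 0.11·a + 0.23·b = 1
P₂O₅: 0.52·a + 0.03·b = 1.41
Eliminate b: (row1) − 0.23/0.03·(row2) → -3.87667·a = -9.81, so a = 2.53052.
Then b = (1.41 − 0.52·2.53052) / 0.03 = 3.13758.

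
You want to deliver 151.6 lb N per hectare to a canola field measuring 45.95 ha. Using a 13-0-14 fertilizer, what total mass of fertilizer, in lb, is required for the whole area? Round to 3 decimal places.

53584.769 lb

Product per hectare = 151.6 / 13% = 1166.15 lb.
Total product = 1166.15 × 45.95 = 53584.7692 lb.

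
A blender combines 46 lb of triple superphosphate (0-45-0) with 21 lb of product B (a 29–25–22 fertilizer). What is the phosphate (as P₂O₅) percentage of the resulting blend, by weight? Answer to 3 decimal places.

Total mass = 46 + 21 = 67 lb.
P₂O₅ mass = 45%×46 + 25%×21 = 25.95 lb.
% P₂O₅ = 25.95 / 67 = 38.7313%.

38.731% P₂O₅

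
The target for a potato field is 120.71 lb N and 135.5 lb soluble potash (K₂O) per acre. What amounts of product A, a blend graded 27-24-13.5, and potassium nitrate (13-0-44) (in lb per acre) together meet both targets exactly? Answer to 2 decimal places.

Per-acre balance (a = product A, b = potassium nitrate):
N: 0.27·a + 0.13·b = 120.71
K₂O: 0.135·a + 0.44·b = 135.5
Eliminate b: (row1) − 0.13/0.44·(row2) → 0.230114·a = 80.6759, so a = 350.592.
Then b = (135.5 − 0.135·350.592) / 0.44 = 200.387.

350.59 lb product A, 200.39 lb potassium nitrate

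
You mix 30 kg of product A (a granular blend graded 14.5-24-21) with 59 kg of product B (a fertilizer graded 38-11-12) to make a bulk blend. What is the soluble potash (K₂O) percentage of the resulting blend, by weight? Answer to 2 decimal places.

15.03% K₂O

Total mass = 30 + 59 = 89 kg.
K₂O mass = 21%×30 + 12%×59 = 13.38 kg.
% K₂O = 13.38 / 89 = 15.0337%.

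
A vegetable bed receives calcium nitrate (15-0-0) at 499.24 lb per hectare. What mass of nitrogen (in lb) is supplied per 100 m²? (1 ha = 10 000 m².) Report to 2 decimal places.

nitrogen per hectare = 499.24 × 15% = 74.886 lb.
Convert to per 100 m²: 74.886 × 0.01 = 0.74886 lb.

0.75 lb N per hundred sq m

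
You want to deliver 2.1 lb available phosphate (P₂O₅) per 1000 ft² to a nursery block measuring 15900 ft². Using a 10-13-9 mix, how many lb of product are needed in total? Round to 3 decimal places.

Product per 1000 ft² = 2.1 / 13% = 16.1538 lb.
Total product = 16.1538 × 15900 / 1000 = 256.8462 lb.

256.846 lb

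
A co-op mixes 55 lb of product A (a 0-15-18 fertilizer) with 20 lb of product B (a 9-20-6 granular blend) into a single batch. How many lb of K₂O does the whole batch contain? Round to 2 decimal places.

K₂O mass = 18%×55 + 6%×20 = 11.1 lb.

11.10 lb K₂O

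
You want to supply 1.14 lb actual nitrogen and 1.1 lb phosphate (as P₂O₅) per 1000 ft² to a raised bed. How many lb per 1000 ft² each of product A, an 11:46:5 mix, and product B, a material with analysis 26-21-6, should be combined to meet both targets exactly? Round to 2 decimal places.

Per-1000 ft² balance (a = product A, b = product B):
N: 0.11·a + 0.26·b = 1.14
P₂O₅: 0.46·a + 0.21·b = 1.1
From row1: a = (1.14 − 0.26·b) / 0.11.
Into row2: 0.46·(1.14 − 0.26·b)/0.11 + 0.21·b = 1.1 → b = 4.18031, a = 0.482902.

0.48 lb product A, 4.18 lb product B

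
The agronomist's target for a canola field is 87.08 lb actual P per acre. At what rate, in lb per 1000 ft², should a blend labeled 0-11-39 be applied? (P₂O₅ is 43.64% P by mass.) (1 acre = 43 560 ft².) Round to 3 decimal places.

As P₂O₅: 87.08 / 0.4364 = 199.542 lb per acre.
Product per acre = 199.542 / 11% = 1814.02 lb.
Convert to per 1000 ft²: 1814.02 × 0.0229568 = 41.6441 lb.

41.644 lb of product per thousand sq ft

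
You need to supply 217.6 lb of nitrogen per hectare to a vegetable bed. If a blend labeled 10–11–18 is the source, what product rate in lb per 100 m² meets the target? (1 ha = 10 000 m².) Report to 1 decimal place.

21.8 lb of product per hundred sq m

Product per hectare = 217.6 / 10% = 2176 lb.
Convert to per 100 m²: 2176 × 0.01 = 21.76 lb.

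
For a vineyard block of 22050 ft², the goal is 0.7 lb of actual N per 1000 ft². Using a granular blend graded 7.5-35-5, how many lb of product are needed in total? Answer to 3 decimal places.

Product per 1000 ft² = 0.7 / 7.5% = 9.33333 lb.
Total product = 9.33333 × 22050 / 1000 = 205.8 lb.

205.800 lb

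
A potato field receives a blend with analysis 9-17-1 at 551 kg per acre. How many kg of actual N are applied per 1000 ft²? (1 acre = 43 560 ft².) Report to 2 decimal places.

1.14 kg N per thousand sq ft

nitrogen per acre = 551 × 9% = 49.59 kg.
Convert to per 1000 ft²: 49.59 × 0.0229568 = 1.13843 kg.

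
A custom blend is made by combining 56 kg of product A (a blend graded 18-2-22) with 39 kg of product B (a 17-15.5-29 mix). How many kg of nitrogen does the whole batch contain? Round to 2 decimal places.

N mass = 18%×56 + 17%×39 = 16.71 kg.

16.71 kg N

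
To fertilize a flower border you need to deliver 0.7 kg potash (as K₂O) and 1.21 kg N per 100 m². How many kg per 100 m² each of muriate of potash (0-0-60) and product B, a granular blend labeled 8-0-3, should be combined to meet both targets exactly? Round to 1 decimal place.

Per-100 m² balance (a = muriate of potash, b = product B):
K₂O: 0.6·a + 0.03·b = 0.7
N: 0·a + 0.08·b = 1.21
Solving simultaneously: a = 0.410417, b = 15.125.

0.4 kg muriate of potash, 15.1 kg product B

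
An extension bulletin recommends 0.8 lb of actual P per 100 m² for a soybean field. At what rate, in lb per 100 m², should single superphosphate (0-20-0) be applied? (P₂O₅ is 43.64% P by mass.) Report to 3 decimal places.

As P₂O₅: 0.8 / 0.4364 = 1.83318 lb per 100 m².
Product per 100 m² = 1.83318 / 20% = 9.1659 lb.

9.166 lb of product per hundred sq m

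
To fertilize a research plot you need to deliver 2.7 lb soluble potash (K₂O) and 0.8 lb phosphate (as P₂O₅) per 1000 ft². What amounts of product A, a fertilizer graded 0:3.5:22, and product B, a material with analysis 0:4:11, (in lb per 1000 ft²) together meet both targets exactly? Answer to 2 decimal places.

4.04 lb product A, 16.46 lb product B

Let a = lb of product A, b = lb of product B (per 1000 ft²).
K₂O: 0.22·a + 0.11·b = 2.7
P₂O₅: 0.035·a + 0.04·b = 0.8
Eliminate b: (row1) − 0.11/0.04·(row2) → 0.12375·a = 0.5, so a = 4.0404.
Then b = (0.8 − 0.035·4.0404) / 0.04 = 16.4646.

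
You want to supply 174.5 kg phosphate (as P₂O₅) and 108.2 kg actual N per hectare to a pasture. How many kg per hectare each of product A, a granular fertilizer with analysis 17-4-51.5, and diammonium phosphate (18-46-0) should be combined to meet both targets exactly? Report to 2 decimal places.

258.62 kg product A, 356.86 kg diammonium phosphate

Per-hectare balance (a = product A, b = diammonium phosphate):
P₂O₅: 0.04·a + 0.46·b = 174.5
N: 0.17·a + 0.18·b = 108.2
Solving simultaneously: a = 258.6197, b = 356.859.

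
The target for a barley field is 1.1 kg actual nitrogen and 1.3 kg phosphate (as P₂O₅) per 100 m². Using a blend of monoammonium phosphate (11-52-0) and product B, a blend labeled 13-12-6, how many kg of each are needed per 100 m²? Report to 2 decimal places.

Let a = kg of monoammonium phosphate, b = kg of product B (per 100 m²).
N: 0.11·a + 0.13·b = 1.1
P₂O₅: 0.52·a + 0.12·b = 1.3
Eliminate b: (row1) − 0.13/0.12·(row2) → -0.453333·a = -0.308333, so a = 0.680147.
Then b = (1.3 − 0.52·0.680147) / 0.12 = 7.88603.

0.68 kg monoammonium phosphate, 7.89 kg product B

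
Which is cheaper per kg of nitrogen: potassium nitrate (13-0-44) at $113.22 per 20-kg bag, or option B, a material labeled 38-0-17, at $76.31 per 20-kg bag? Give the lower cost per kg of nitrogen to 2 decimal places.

$10.04 per kg N (option B)

potassium nitrate: N per bag = 20 × 13% = 2.6 kg; cost = 113.22 / 2.6 = $43.5462/kg N.
option B: N per bag = 20 × 38% = 7.6 kg; cost = 76.31 / 7.6 = $10.0408/kg N.
option B is cheaper.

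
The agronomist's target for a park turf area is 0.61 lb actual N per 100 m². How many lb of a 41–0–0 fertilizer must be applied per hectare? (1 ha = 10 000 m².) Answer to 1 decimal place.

148.8 lb of product per hectare

Product per 100 m² = 0.61 / 41% = 1.4878 lb.
Convert to per hectare: 1.4878 × 100 = 148.78 lb.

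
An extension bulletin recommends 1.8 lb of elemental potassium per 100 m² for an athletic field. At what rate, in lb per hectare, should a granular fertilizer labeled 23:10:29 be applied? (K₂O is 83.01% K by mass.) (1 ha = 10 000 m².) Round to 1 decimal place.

As K₂O: 1.8 / 0.8301 = 2.16841 lb per 100 m².
Product per 100 m² = 2.16841 / 29% = 7.47729 lb.
Convert to per hectare: 7.47729 × 100 = 747.729 lb.

747.7 lb of product per hectare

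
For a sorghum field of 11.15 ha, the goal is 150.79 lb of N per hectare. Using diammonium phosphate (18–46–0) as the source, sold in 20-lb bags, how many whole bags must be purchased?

468 bags

Product per hectare = 150.79 / 18% = 837.722 lb.
Total product = 837.722 × 11.15 = 9340.6 lb.
Bags = ⌈9340.6 / 20⌉ = 468.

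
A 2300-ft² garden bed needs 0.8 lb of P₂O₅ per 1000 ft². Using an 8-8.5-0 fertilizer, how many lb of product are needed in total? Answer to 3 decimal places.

21.647 lb

Product per 1000 ft² = 0.8 / 8.5% = 9.41176 lb.
Total product = 9.41176 × 2300 / 1000 = 21.6471 lb.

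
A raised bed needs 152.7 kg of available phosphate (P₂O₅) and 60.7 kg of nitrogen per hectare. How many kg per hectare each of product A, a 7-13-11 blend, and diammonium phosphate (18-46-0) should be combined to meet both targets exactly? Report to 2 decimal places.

With a, b = kg per hectare of product A and diammonium phosphate:
P₂O₅: 0.13·a + 0.46·b = 152.7
N: 0.07·a + 0.18·b = 60.7
Eliminate a: (row1) − 0.13/0.07·(row2) → 0.125714·b = 39.9714, so b = 317.9545.
Back-substitute: a = (152.7 − 0.46·317.9545) / 0.13 = 49.5455.

49.55 kg product A, 317.95 kg diammonium phosphate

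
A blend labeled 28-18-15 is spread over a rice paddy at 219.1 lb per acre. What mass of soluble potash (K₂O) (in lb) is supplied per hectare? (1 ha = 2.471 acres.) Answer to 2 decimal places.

K₂O per acre = 219.1 × 15% = 32.865 lb.
Convert to per hectare: 32.865 × 2.471 = 81.2094 lb.

81.21 lb K₂O per hectare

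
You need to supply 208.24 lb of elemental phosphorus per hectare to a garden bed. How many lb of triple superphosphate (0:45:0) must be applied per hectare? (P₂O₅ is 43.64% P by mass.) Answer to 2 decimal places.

1060.39 lb of product per hectare

As P₂O₅: 208.24 / 0.4364 = 477.177 lb per hectare.
Product per hectare = 477.177 / 45% = 1060.393 lb.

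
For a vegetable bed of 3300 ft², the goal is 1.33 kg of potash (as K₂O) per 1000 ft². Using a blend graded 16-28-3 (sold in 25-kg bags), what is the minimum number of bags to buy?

6 bags

Product per 1000 ft² = 1.33 / 3% = 44.3333 kg.
Total product = 44.3333 × 3300 / 1000 = 146.3 kg.
Bags = ⌈146.3 / 25⌉ = 6.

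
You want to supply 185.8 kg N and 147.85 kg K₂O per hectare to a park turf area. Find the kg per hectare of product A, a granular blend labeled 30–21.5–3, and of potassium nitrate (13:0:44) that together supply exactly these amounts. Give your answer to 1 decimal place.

488.1 kg product A, 302.7 kg potassium nitrate

Let a = kg of product A, b = kg of potassium nitrate (per hectare).
N: 0.3·a + 0.13·b = 185.8
K₂O: 0.03·a + 0.44·b = 147.85
From row1: a = (185.8 − 0.13·b) / 0.3.
Into row2: 0.03·(185.8 − 0.13·b)/0.3 + 0.44·b = 147.85 → b = 302.74, a = 488.146.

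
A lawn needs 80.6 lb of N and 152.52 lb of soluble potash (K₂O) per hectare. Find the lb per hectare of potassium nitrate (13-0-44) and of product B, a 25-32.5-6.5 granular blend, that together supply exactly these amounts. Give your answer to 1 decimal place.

Let a = lb of potassium nitrate, b = lb of product B (per hectare).
N: 0.13·a + 0.25·b = 80.6
K₂O: 0.44·a + 0.065·b = 152.52
From row1: a = (80.6 − 0.25·b) / 0.13.
Into row2: 0.44·(80.6 − 0.25·b)/0.13 + 0.065·b = 152.52 → b = 153.977, a = 323.89.

323.9 lb potassium nitrate, 154.0 lb product B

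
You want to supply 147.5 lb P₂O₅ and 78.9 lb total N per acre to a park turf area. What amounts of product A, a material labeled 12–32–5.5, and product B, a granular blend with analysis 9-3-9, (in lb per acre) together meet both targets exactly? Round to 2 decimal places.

432.86 lb product A, 299.52 lb product B

With a, b = lb per acre of product A and product B:
P₂O₅: 0.32·a + 0.03·b = 147.5
N: 0.12·a + 0.09·b = 78.9
Eliminate b: (row1) − 0.03/0.09·(row2) → 0.28·a = 121.2, so a = 432.857.
Then b = (78.9 − 0.12·432.857) / 0.09 = 299.524.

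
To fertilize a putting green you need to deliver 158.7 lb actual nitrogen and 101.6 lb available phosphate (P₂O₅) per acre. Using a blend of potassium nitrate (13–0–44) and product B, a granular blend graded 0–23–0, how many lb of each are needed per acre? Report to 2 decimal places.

1220.77 lb potassium nitrate, 441.74 lb product B

Per-acre balance (a = potassium nitrate, b = product B):
N: 0.13·a + 0·b = 158.7
P₂O₅: 0·a + 0.23·b = 101.6
Solving simultaneously: a = 1220.769, b = 441.739.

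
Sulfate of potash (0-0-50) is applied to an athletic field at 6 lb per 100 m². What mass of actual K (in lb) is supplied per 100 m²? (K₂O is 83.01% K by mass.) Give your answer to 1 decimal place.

2.5 lb K per hundred sq m

K₂O per 100 m² = 6 × 50% = 3 lb.
Elemental K = 3 × 0.8301 = 2.4903 lb per 100 m².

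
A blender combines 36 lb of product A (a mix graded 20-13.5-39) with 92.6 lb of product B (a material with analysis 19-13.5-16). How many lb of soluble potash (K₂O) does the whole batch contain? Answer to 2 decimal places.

K₂O mass = 39%×36 + 16%×92.6 = 28.856 lb.

28.86 lb K₂O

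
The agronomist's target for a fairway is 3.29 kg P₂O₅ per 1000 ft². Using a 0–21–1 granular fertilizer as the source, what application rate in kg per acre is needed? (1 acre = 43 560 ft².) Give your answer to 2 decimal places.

Product per 1000 ft² = 3.29 / 21% = 15.6667 kg.
Convert to per acre: 15.6667 × 43.56 = 682.44 kg.

682.44 kg of product per acre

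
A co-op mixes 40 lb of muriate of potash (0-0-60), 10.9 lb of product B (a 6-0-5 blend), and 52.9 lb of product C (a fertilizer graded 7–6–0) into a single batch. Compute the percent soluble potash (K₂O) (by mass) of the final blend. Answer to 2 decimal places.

Total mass = 40 + 10.9 + 52.9 = 103.8 lb.
K₂O mass = 60%×40 + 5%×10.9 + 0%×52.9 = 24.545 lb.
% K₂O = 24.545 / 103.8 = 23.6464%.

23.65% K₂O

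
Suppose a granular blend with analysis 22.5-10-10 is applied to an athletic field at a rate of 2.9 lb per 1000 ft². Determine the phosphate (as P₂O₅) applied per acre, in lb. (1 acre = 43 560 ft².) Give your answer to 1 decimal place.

P₂O₅ per 1000 ft² = 2.9 × 10% = 0.29 lb.
Convert to per acre: 0.29 × 43.56 = 12.6324 lb.

12.6 lb P₂O₅ per acre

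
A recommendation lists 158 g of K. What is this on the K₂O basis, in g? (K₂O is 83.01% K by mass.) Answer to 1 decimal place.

190.3 g K₂O

K₂O = 158 / 0.8301 = 190.339 g.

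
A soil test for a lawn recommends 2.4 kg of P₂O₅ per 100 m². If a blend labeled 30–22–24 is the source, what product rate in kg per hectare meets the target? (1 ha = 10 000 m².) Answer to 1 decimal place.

1090.9 kg of product per hectare

Product per 100 m² = 2.4 / 22% = 10.9091 kg.
Convert to per hectare: 10.9091 × 100 = 1090.91 kg.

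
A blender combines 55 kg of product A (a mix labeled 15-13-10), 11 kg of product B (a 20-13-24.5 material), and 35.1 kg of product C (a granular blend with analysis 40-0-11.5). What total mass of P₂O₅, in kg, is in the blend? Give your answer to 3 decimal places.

8.580 kg P₂O₅

P₂O₅ mass = 13%×55 + 13%×11 + 0%×35.1 = 8.58 kg.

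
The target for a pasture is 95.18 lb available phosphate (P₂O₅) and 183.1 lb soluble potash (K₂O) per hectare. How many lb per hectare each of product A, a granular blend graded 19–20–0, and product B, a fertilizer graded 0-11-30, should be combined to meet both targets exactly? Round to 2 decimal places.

140.22 lb product A, 610.33 lb product B

With a, b = lb per hectare of product A and product B:
P₂O₅: 0.2·a + 0.11·b = 95.18
K₂O: 0·a + 0.3·b = 183.1
Solving simultaneously: a = 140.217, b = 610.333.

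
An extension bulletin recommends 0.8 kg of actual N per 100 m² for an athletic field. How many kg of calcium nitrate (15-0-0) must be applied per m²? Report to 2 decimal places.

0.05 kg of product per sq m

Product per 100 m² = 0.8 / 15% = 5.33333 kg.
Convert to per m²: 5.33333 × 0.01 = 0.0533333 kg.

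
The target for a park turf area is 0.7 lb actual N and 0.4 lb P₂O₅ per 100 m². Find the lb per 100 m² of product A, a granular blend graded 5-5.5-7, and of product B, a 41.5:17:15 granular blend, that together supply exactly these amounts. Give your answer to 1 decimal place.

3.3 lb product A, 1.3 lb product B

Let a = lb of product A, b = lb of product B (per 100 m²).
N: 0.05·a + 0.415·b = 0.7
P₂O₅: 0.055·a + 0.17·b = 0.4
Solving simultaneously: a = 3.28098, b = 1.29145.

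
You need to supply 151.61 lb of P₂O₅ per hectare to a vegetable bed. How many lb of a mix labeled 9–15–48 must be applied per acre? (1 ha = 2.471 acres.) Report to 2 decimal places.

409.04 lb of product per acre

Product per hectare = 151.61 / 15% = 1010.73 lb.
Convert to per acre: 1010.73 × 0.404694 = 409.038 lb.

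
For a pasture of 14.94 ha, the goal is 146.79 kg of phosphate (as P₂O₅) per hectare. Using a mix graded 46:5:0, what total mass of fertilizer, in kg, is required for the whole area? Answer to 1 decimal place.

Product per hectare = 146.79 / 5% = 2935.8 kg.
Total product = 2935.8 × 14.94 = 43860.85 kg.

43860.9 kg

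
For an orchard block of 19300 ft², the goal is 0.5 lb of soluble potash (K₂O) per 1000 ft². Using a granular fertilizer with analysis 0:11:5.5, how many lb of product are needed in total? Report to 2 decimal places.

175.45 lb

Product per 1000 ft² = 0.5 / 5.5% = 9.09091 lb.
Total product = 9.09091 × 19300 / 1000 = 175.4545 lb.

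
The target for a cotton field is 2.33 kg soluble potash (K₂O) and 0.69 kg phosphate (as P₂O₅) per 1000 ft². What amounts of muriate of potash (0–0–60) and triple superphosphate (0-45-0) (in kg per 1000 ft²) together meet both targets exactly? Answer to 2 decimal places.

3.88 kg muriate of potash, 1.53 kg triple superphosphate

Per-1000 ft² balance (a = muriate of potash, b = triple superphosphate):
K₂O: 0.6·a + 0·b = 2.33
P₂O₅: 0·a + 0.45·b = 0.69
Solving simultaneously: a = 3.88333, b = 1.53333.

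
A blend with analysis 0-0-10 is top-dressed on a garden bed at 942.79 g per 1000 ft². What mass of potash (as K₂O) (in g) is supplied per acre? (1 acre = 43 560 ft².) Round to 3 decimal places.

4106.793 g K₂O per acre

K₂O per 1000 ft² = 942.79 × 10% = 94.279 g.
Convert to per acre: 94.279 × 43.56 = 4106.7932 g.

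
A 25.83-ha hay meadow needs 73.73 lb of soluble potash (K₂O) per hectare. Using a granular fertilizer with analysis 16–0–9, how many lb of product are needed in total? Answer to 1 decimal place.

21160.5 lb

Product per hectare = 73.73 / 9% = 819.222 lb.
Total product = 819.222 × 25.83 = 21160.51 lb.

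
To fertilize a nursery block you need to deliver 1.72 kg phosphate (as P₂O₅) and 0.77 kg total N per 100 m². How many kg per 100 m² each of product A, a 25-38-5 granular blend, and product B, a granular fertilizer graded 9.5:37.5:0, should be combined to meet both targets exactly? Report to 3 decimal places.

Per-100 m² balance (a = product A, b = product B):
P₂O₅: 0.38·a + 0.375·b = 1.72
N: 0.25·a + 0.095·b = 0.77
Eliminate a: (row1) − 0.38/0.25·(row2) → 0.2306·b = 0.5496, so b = 2.38335.
Back-substitute: a = (1.72 − 0.375·2.38335) / 0.38 = 2.17433.

2.174 kg product A, 2.383 kg product B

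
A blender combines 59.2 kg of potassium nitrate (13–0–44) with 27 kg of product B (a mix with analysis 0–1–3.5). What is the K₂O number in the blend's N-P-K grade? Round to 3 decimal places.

31.314% K₂O

Total mass = 59.2 + 27 = 86.2 kg.
K₂O mass = 44%×59.2 + 3.5%×27 = 26.993 kg.
% K₂O = 26.993 / 86.2 = 31.3144%.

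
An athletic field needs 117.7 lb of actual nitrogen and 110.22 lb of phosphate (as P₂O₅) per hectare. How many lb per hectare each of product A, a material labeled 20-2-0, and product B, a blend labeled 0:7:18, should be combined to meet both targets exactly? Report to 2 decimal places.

Let a = lb of product A, b = lb of product B (per hectare).
N: 0.2·a + 0·b = 117.7
P₂O₅: 0.02·a + 0.07·b = 110.22
Eliminate a: (row1) − 0.2/0.02·(row2) → -0.7·b = -984.5, so b = 1406.429.
Back-substitute: a = (117.7 − 0·1406.429) / 0.2 = 588.5.

588.50 lb product A, 1406.43 lb product B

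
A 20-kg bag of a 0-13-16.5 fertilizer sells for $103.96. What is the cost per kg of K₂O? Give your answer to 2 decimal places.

K₂O in bag = 20 × 16.5% = 3.3 kg.
Cost per kg K₂O = $103.96 / 3.3 = $31.5030.

$31.50 per kg K₂O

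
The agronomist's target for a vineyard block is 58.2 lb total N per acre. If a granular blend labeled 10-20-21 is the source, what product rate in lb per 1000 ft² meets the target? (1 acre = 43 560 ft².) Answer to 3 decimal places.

13.361 lb of product per thousand sq ft

Product per acre = 58.2 / 10% = 582 lb.
Convert to per 1000 ft²: 582 × 0.0229568 = 13.3609 lb.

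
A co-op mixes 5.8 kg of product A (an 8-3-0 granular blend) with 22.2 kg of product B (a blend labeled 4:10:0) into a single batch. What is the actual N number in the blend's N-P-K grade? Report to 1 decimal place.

Total mass = 5.8 + 22.2 = 28 kg.
N mass = 8%×5.8 + 4%×22.2 = 1.352 kg.
% N = 1.352 / 28 = 4.82857%.

4.8% N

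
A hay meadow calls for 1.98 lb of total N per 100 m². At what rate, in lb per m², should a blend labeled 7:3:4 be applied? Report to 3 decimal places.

0.283 lb of product per sq m

Product per 100 m² = 1.98 / 7% = 28.2857 lb.
Convert to per m²: 28.2857 × 0.01 = 0.282857 lb.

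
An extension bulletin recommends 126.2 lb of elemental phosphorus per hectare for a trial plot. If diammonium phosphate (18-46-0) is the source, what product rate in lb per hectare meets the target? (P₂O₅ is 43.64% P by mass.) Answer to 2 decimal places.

As P₂O₅: 126.2 / 0.4364 = 289.184 lb per hectare.
Product per hectare = 289.184 / 46% = 628.661 lb.

628.66 lb of product per hectare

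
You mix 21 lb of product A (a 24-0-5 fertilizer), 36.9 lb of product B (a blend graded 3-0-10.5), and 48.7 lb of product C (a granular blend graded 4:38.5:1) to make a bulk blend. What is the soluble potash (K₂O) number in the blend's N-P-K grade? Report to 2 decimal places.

Total mass = 21 + 36.9 + 48.7 = 106.6 lb.
K₂O mass = 5%×21 + 10.5%×36.9 + 1%×48.7 = 5.4115 lb.
% K₂O = 5.4115 / 106.6 = 5.07645%.

5.08% K₂O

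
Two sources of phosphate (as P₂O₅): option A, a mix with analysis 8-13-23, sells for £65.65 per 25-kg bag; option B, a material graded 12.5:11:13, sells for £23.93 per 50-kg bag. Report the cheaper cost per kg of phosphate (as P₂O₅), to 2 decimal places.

£4.35 per kg P₂O₅ (option B)

option A: P₂O₅ per bag = 25 × 13% = 3.25 kg; cost = 65.65 / 3.25 = £20.2000/kg P₂O₅.
option B: P₂O₅ per bag = 50 × 11% = 5.5 kg; cost = 23.93 / 5.5 = £4.3509/kg P₂O₅.
option B is cheaper.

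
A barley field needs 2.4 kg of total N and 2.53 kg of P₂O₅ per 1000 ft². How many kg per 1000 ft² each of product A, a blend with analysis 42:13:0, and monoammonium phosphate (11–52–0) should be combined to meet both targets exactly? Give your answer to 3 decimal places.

4.751 kg product A, 3.678 kg monoammonium phosphate

With a, b = kg per 1000 ft² of product A and monoammonium phosphate:
N: 0.42·a + 0.11·b = 2.4
P₂O₅: 0.13·a + 0.52·b = 2.53
Eliminate b: (row1) − 0.11/0.52·(row2) → 0.3925·a = 1.86481, so a = 4.7511.
Then b = (2.53 − 0.13·4.7511) / 0.52 = 3.67761.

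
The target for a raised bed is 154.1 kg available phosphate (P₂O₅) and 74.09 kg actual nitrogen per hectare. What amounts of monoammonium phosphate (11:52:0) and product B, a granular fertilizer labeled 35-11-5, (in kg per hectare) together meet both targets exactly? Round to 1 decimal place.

Let a = kg of monoammonium phosphate, b = kg of product B (per hectare).
P₂O₅: 0.52·a + 0.11·b = 154.1
N: 0.11·a + 0.35·b = 74.09
Solving simultaneously: a = 269.483, b = 126.991.

269.5 kg monoammonium phosphate, 127.0 kg product B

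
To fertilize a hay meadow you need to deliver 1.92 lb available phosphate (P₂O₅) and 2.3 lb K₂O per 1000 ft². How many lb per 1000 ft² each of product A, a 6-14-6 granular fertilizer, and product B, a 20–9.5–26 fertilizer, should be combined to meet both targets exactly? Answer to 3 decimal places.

With a, b = lb per 1000 ft² of product A and product B:
P₂O₅: 0.14·a + 0.095·b = 1.92
K₂O: 0.06·a + 0.26·b = 2.3
From row1: a = (1.92 − 0.095·b) / 0.14.
Into row2: 0.06·(1.92 − 0.095·b)/0.14 + 0.26·b = 2.3 → b = 6.73616, a = 9.14332.

9.143 lb product A, 6.736 lb product B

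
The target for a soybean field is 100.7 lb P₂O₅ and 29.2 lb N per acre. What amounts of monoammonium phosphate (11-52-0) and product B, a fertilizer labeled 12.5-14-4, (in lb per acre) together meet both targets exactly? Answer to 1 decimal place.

With a, b = lb per acre of monoammonium phosphate and product B:
P₂O₅: 0.52·a + 0.14·b = 100.7
N: 0.11·a + 0.125·b = 29.2
Solving simultaneously: a = 171.361, b = 82.8024.

171.4 lb monoammonium phosphate, 82.8 lb product B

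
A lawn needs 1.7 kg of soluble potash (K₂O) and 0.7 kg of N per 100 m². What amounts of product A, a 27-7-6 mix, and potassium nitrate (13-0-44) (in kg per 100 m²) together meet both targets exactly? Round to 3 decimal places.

0.784 kg product A, 3.757 kg potassium nitrate

With a, b = kg per 100 m² of product A and potassium nitrate:
K₂O: 0.06·a + 0.44·b = 1.7
N: 0.27·a + 0.13·b = 0.7
From row1: a = (1.7 − 0.44·b) / 0.06.
Into row2: 0.27·(1.7 − 0.44·b)/0.06 + 0.13·b = 0.7 → b = 3.75676, a = 0.783784.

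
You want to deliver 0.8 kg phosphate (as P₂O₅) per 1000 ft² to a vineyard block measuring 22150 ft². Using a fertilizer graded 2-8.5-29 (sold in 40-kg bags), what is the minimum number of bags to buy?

Product per 1000 ft² = 0.8 / 8.5% = 9.41176 kg.
Total product = 9.41176 × 22150 / 1000 = 208.471 kg.
Bags = ⌈208.471 / 40⌉ = 6.

6 bags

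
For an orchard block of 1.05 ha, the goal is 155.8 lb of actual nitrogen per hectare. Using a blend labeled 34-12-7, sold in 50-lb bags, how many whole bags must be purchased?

Product per hectare = 155.8 / 34% = 458.235 lb.
Total product = 458.235 × 1.05 = 481.147 lb.
Bags = ⌈481.147 / 50⌉ = 10.

10 bags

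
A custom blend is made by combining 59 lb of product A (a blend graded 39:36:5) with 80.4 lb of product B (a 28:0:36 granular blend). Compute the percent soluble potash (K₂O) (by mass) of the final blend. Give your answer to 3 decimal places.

22.879% K₂O

Total mass = 59 + 80.4 = 139.4 lb.
K₂O mass = 5%×59 + 36%×80.4 = 31.894 lb.
% K₂O = 31.894 / 139.4 = 22.87948%.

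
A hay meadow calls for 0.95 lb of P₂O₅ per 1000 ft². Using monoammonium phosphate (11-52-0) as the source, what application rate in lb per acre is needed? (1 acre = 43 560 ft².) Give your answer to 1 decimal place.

79.6 lb of product per acre

Product per 1000 ft² = 0.95 / 52% = 1.82692 lb.
Convert to per acre: 1.82692 × 43.56 = 79.5808 lb.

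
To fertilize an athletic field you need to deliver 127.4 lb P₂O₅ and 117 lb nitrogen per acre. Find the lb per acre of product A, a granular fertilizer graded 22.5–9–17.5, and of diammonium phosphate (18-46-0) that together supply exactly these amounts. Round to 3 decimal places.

With a, b = lb per acre of product A and diammonium phosphate:
P₂O₅: 0.09·a + 0.46·b = 127.4
N: 0.225·a + 0.18·b = 117
Solving simultaneously: a = 353.8144, b = 207.73196.

353.814 lb product A, 207.732 lb diammonium phosphate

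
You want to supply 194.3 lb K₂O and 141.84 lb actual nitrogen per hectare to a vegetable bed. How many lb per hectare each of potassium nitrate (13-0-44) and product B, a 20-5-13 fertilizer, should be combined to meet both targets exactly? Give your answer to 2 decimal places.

Let a = lb of potassium nitrate, b = lb of product B (per hectare).
K₂O: 0.44·a + 0.13·b = 194.3
N: 0.13·a + 0.2·b = 141.84
Solving simultaneously: a = 287.212, b = 522.512.

287.21 lb potassium nitrate, 522.51 lb product B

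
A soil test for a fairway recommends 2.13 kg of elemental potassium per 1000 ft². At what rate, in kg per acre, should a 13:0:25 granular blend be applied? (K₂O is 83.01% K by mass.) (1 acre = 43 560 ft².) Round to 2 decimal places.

As K₂O: 2.13 / 0.8301 = 2.56596 kg per 1000 ft².
Product per 1000 ft² = 2.56596 / 25% = 10.2638 kg.
Convert to per acre: 10.2638 × 43.56 = 447.092 kg.

447.09 kg of product per acre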